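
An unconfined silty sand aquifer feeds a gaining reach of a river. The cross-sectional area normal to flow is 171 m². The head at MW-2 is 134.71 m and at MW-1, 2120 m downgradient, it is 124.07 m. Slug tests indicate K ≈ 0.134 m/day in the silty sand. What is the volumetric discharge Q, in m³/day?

0.115

Hydraulic gradient i = (134.71 − 124.07) / 2120 = 10.64 / 2120 = 0.005019.
Darcy's law: Q = K · A · i = 0.1340 × 171.0 × 0.005019 = 0.1150 m³/day.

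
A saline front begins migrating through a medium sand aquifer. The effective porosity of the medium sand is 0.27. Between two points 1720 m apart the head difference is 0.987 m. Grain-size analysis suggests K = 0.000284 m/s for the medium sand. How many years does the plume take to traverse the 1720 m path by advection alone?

Convert K: 0.000284 m/s × 86400 = 24.54 m/day.
Hydraulic gradient i = Δh / L = 0.987 / 1720 = 0.0005738.
Darcy flux q = K · i = 24.54 × 0.0005738 = 0.01408 m/day.
Seepage velocity v = q / n_e = 0.01408 / 0.27 = 0.05215 m/day.
Travel time t = L / v = 1720 / 0.05215 = 32982 days = 90.30 years.

90.3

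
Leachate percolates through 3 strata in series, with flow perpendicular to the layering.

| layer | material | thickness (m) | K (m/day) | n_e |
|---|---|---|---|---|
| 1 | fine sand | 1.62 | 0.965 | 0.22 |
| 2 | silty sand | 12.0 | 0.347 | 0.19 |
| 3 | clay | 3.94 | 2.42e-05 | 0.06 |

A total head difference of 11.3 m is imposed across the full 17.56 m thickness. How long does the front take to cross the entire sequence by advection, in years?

With flow normal to the layers, continuity requires the same specific discharge q through every layer.
Σ(b_i/K_i) = 1.62/0.965 + 12.0/0.347 + 3.94/2.42e-05 = 1.628e+05 d.
q = Δh / Σ(b_i/K_i) = 11.3 / 1.628e+05 = 6.939e-05 m/day.
In each layer the seepage velocity is v_i = q/n_i, so the layer transit time is t_i = b_i·n_i / q:
  layer 1 (fine sand): t_1 = 1.62 × 0.22 / 6.939e-05 = 5136 d
  layer 2 (silty sand): t_2 = 12.0 × 0.19 / 6.939e-05 = 32857 d
  layer 3 (clay): t_3 = 3.94 × 0.06 / 6.939e-05 = 3407 d
Total t = Σ t_i = 41400 days = 113.3 years.

113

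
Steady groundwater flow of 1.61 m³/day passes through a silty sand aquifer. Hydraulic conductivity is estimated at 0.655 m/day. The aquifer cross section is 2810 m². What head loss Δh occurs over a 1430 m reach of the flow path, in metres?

From Q = K·A·i, i = Q / (K·A) = 1.61 / (0.6550 × 2810) = 0.0008747.
Head loss Δh = i · L = 0.0008747 × 1430 = 1.251 m.

1.25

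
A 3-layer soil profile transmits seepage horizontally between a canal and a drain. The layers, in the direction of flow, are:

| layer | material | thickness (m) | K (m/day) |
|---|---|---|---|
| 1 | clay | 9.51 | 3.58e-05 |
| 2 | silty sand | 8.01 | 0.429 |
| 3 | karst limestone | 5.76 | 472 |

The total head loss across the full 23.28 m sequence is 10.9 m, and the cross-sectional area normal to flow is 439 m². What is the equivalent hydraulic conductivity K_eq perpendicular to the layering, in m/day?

Flow is perpendicular to layering, so the layers act in series and the equivalent K is the thickness-weighted harmonic mean.
Total thickness L = 9.51 + 8.01 + 5.76 = 23.28 m.
Σ(b_i/K_i) = 9.51/3.58e-05 + 8.01/0.429 + 5.76/472 = 2.657e+05 d.
K_eq = L / Σ(b_i/K_i) = 23.28 / 2.657e+05 = 8.763e-05 m/day.

8.76e-05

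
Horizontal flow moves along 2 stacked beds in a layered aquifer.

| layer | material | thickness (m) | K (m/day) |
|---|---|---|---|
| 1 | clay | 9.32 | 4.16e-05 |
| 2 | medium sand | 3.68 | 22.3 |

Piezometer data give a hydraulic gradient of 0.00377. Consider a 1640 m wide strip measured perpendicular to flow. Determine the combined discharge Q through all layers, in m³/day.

507

Flow is parallel to layering, so each bed carries its own Darcy discharge and the transmissivities add.
Σ(K_i·b_i) = 4.16e-05×9.32 + 22.3×3.68 = 82.06 m²/day.
Hydraulic gradient i = 0.00377.
Q = Σ(K_i·b_i) · W · i = 82.06 × 1640 × 0.003770 = 507.4 m³/day.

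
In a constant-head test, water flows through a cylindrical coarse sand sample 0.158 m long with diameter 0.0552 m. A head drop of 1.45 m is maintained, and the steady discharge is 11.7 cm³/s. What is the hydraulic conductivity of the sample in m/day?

46.0

Cross-sectional area A = π·(d/2)² = π × (0.0552/2)² = 0.002393 m².
Convert discharge: 11.7 cm³/s = 1.170e-05 m³/s.
Darcy's law rearranged: K = Q·L / (A·Δh) = 1.170e-05 × 0.158 / (0.002393 × 1.45) = 0.0005327 m/s = 46.03 m/day.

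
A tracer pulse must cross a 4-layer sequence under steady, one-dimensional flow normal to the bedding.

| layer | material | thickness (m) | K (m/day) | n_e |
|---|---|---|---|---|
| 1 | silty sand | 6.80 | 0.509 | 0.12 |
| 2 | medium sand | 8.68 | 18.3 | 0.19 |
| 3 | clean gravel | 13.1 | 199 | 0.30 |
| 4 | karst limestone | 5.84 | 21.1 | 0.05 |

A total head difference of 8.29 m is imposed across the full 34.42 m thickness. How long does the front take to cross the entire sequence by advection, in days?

With flow normal to the layers, continuity requires the same specific discharge q through every layer.
Σ(b_i/K_i) = 6.80/0.509 + 8.68/18.3 + 13.1/199 + 5.84/21.1 = 14.18 d.
q = Δh / Σ(b_i/K_i) = 8.29 / 14.18 = 0.5848 m/day.
In each layer the seepage velocity is v_i = q/n_i, so the layer transit time is t_i = b_i·n_i / q:
  layer 1 (silty sand): t_1 = 6.80 × 0.12 / 0.5848 = 1.395 d
  layer 2 (medium sand): t_2 = 8.68 × 0.19 / 0.5848 = 2.820 d
  layer 3 (clean gravel): t_3 = 13.1 × 0.30 / 0.5848 = 6.721 d
  layer 4 (karst limestone): t_4 = 5.84 × 0.05 / 0.5848 = 0.4993 d
Total t = Σ t_i = 11.44 days.

11.4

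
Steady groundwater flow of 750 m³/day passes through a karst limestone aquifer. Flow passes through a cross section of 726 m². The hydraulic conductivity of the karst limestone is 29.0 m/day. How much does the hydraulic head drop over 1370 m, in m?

48.8

From Q = K·A·i, i = Q / (K·A) = 750 / (29.00 × 726.0) = 0.03562.
Head loss Δh = i · L = 0.03562 × 1370 = 48.80 m.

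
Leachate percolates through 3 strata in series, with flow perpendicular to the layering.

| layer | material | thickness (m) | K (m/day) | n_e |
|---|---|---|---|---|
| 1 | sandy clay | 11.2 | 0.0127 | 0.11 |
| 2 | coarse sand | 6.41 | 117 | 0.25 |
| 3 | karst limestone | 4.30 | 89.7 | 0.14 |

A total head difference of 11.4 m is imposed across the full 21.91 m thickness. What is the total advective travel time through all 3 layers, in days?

266

With flow normal to the layers, continuity requires the same specific discharge q through every layer.
Σ(b_i/K_i) = 11.2/0.0127 + 6.41/117 + 4.30/89.7 = 882.0 d.
q = Δh / Σ(b_i/K_i) = 11.4 / 882.0 = 0.01293 m/day.
In each layer the seepage velocity is v_i = q/n_i, so the layer transit time is t_i = b_i·n_i / q:
  layer 1 (sandy clay): t_1 = 11.2 × 0.11 / 0.01293 = 95.32 d
  layer 2 (coarse sand): t_2 = 6.41 × 0.25 / 0.01293 = 124.0 d
  layer 3 (karst limestone): t_3 = 4.30 × 0.14 / 0.01293 = 46.58 d
Total t = Σ t_i = 265.9 days.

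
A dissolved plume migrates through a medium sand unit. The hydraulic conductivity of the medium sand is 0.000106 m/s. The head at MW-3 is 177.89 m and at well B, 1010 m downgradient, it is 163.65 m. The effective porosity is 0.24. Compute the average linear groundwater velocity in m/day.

Convert K: 0.000106 m/s × 86400 = 9.158 m/day.
Hydraulic gradient i = (177.89 − 163.65) / 1010 = 14.24 / 1010 = 0.01410.
Darcy flux q = K · i = 9.158 × 0.01410 = 0.1291 m/day.
Seepage velocity v = q / n_e = 0.1291 / 0.24 = 0.5380 m/day.

0.538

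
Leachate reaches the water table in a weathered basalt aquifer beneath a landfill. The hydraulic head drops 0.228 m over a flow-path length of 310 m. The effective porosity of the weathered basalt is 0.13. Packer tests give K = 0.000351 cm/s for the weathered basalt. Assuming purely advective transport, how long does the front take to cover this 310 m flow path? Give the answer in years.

495

Convert K: 0.000351 cm/s × 864 = 0.3033 m/day.
Hydraulic gradient i = Δh / L = 0.228 / 310 = 0.0007355.
Darcy flux q = K · i = 0.3033 × 0.0007355 = 0.0002230 m/day.
Seepage velocity v = q / n_e = 0.0002230 / 0.13 = 0.001716 m/day.
Travel time t = L / v = 310 / 0.001716 = 1.807e+05 days = 494.7 years.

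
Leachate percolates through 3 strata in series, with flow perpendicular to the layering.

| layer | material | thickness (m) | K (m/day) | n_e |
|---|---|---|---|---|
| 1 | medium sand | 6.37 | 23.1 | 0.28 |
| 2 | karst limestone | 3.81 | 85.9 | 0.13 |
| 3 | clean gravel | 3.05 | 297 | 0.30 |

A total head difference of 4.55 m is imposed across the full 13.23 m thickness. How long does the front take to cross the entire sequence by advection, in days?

0.232

With flow normal to the layers, continuity requires the same specific discharge q through every layer.
Σ(b_i/K_i) = 6.37/23.1 + 3.81/85.9 + 3.05/297 = 0.3304 d.
q = Δh / Σ(b_i/K_i) = 4.55 / 0.3304 = 13.77 m/day.
In each layer the seepage velocity is v_i = q/n_i, so the layer transit time is t_i = b_i·n_i / q:
  layer 1 (medium sand): t_1 = 6.37 × 0.28 / 13.77 = 0.1295 d
  layer 2 (karst limestone): t_2 = 3.81 × 0.13 / 13.77 = 0.03596 d
  layer 3 (clean gravel): t_3 = 3.05 × 0.30 / 13.77 = 0.06644 d
Total t = Σ t_i = 0.2319 days.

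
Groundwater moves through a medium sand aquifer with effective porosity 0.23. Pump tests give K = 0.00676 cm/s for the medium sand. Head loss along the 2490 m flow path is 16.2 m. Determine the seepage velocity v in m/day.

Convert K: 0.00676 cm/s × 864 = 5.841 m/day.
Hydraulic gradient i = Δh / L = 16.2 / 2490 = 0.006506.
Darcy flux q = K · i = 5.841 × 0.006506 = 0.03800 m/day.
Seepage velocity v = q / n_e = 0.03800 / 0.23 = 0.1652 m/day.

0.165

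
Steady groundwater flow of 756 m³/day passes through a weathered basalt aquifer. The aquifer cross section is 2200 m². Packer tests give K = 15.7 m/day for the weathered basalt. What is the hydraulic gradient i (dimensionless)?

From Q = K·A·i, i = Q / (K·A) = 756 / (15.70 × 2200) = 0.02189.

0.0219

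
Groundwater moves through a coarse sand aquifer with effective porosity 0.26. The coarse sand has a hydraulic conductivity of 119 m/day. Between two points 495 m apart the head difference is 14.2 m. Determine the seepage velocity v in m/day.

Hydraulic gradient i = Δh / L = 14.2 / 495 = 0.02869.
Darcy flux q = K · i = 119.0 × 0.02869 = 3.414 m/day.
Seepage velocity v = q / n_e = 3.414 / 0.26 = 13.13 m/day.

13.1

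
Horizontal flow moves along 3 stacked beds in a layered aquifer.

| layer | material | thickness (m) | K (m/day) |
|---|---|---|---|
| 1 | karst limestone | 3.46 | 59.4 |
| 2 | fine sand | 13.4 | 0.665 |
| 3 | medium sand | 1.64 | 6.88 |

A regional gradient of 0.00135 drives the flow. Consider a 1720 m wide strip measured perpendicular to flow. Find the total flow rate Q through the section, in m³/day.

524

Flow is parallel to layering, so each bed carries its own Darcy discharge and the transmissivities add.
Σ(K_i·b_i) = 59.4×3.46 + 0.665×13.4 + 6.88×1.64 = 225.7 m²/day.
Hydraulic gradient i = 0.00135.
Q = Σ(K_i·b_i) · W · i = 225.7 × 1720 × 0.001350 = 524.1 m³/day.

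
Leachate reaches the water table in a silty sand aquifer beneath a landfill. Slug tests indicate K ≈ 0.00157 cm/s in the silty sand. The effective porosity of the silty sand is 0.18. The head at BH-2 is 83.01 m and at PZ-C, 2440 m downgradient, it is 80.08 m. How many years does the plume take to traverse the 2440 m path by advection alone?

Convert K: 0.00157 cm/s × 864 = 1.356 m/day.
Hydraulic gradient i = (83.01 − 80.08) / 2440 = 2.93 / 2440 = 0.001201.
Darcy flux q = K · i = 1.356 × 0.001201 = 0.001629 m/day.
Seepage velocity v = q / n_e = 0.001629 / 0.18 = 0.009049 m/day.
Travel time t = L / v = 2440 / 0.009049 = 2.696e+05 days = 738.2 years.

738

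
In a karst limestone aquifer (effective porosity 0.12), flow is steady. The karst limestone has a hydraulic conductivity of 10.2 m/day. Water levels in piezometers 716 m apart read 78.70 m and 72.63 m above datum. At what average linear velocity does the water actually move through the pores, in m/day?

Hydraulic gradient i = (78.70 − 72.63) / 716 = 6.07 / 716 = 0.008478.
Darcy flux q = K · i = 10.20 × 0.008478 = 0.08647 m/day.
Seepage velocity v = q / n_e = 0.08647 / 0.12 = 0.7206 m/day.

0.721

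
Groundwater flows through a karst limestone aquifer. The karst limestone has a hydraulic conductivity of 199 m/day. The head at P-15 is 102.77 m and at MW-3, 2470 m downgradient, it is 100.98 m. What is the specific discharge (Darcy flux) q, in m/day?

0.144

Hydraulic gradient i = (102.77 − 100.98) / 2470 = 1.79 / 2470 = 0.0007247.
Specific discharge q = K · i = 199.0 × 0.0007247 = 0.1442 m/day.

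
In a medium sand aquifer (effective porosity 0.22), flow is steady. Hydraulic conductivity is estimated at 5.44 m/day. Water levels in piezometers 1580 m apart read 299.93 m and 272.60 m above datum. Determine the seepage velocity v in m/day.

0.428

Hydraulic gradient i = (299.93 − 272.60) / 1580 = 27.33 / 1580 = 0.01730.
Darcy flux q = K · i = 5.440 × 0.01730 = 0.09410 m/day.
Seepage velocity v = q / n_e = 0.09410 / 0.22 = 0.4277 m/day.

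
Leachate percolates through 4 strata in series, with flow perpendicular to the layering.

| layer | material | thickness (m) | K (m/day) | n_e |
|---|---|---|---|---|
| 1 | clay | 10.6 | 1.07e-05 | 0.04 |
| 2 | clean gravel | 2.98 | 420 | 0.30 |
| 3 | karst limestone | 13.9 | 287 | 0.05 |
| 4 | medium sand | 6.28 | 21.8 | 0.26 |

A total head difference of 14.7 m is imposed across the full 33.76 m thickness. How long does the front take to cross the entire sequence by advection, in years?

With flow normal to the layers, continuity requires the same specific discharge q through every layer.
Σ(b_i/K_i) = 10.6/1.07e-05 + 2.98/420 + 13.9/287 + 6.28/21.8 = 9.907e+05 d.
q = Δh / Σ(b_i/K_i) = 14.7 / 9.907e+05 = 1.484e-05 m/day.
In each layer the seepage velocity is v_i = q/n_i, so the layer transit time is t_i = b_i·n_i / q:
  layer 1 (clay): t_1 = 10.6 × 0.04 / 1.484e-05 = 28574 d
  layer 2 (clean gravel): t_2 = 2.98 × 0.30 / 1.484e-05 = 60248 d
  layer 3 (karst limestone): t_3 = 13.9 × 0.05 / 1.484e-05 = 46837 d
  layer 4 (medium sand): t_4 = 6.28 × 0.26 / 1.484e-05 = 1.100e+05 d
Total t = Σ t_i = 2.457e+05 days = 672.7 years.

673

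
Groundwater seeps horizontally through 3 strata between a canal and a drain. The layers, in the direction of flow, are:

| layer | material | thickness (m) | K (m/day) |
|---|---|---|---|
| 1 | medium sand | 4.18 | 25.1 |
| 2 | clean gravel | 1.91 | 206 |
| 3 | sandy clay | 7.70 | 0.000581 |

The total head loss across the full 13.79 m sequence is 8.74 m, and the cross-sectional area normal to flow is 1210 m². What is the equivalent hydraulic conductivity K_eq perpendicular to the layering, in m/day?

0.00104

Flow is perpendicular to layering, so the layers act in series and the equivalent K is the thickness-weighted harmonic mean.
Total thickness L = 4.18 + 1.91 + 7.70 = 13.79 m.
Σ(b_i/K_i) = 4.18/25.1 + 1.91/206 + 7.70/0.000581 = 13253 d.
K_eq = L / Σ(b_i/K_i) = 13.79 / 13253 = 0.001041 m/day.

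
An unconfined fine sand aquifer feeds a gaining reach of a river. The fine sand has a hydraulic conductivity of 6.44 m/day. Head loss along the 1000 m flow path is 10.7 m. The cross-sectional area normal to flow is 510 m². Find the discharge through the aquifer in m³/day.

Hydraulic gradient i = Δh / L = 10.7 / 1000 = 0.01070.
Darcy's law: Q = K · A · i = 6.440 × 510.0 × 0.01070 = 35.14 m³/day.

35.1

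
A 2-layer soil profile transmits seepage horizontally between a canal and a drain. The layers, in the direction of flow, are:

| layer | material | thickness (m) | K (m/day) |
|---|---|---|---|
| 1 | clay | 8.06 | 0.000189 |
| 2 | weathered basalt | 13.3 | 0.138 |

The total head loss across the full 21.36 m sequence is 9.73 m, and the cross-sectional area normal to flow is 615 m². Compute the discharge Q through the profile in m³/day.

Flow is perpendicular to layering, so the layers act in series and the equivalent K is the thickness-weighted harmonic mean.
Total thickness L = 8.06 + 13.3 = 21.36 m.
Σ(b_i/K_i) = 8.06/0.000189 + 13.3/0.138 = 42742 d.
K_eq = L / Σ(b_i/K_i) = 21.36 / 42742 = 0.0004997 m/day.
Q = K_eq · A · (Δh/L) = 0.0004997 × 615 × (9.73/21.36) = 0.1400 m³/day.

0.140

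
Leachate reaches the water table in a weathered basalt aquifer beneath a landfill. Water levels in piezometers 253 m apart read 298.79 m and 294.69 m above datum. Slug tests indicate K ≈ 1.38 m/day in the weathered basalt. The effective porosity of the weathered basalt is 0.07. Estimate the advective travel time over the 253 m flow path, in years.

2.17

Hydraulic gradient i = (298.79 − 294.69) / 253 = 4.1 / 253 = 0.01621.
Darcy flux q = K · i = 1.380 × 0.01621 = 0.02236 m/day.
Seepage velocity v = q / n_e = 0.02236 / 0.07 = 0.3195 m/day.
Travel time t = L / v = 253 / 0.3195 = 791.9 days = 2.168 years.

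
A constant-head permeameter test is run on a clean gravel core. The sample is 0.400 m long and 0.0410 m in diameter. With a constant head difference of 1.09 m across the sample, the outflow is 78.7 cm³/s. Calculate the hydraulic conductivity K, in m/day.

1890

Cross-sectional area A = π·(d/2)² = π × (0.0410/2)² = 0.001320 m².
Convert discharge: 78.7 cm³/s = 7.870e-05 m³/s.
Darcy's law rearranged: K = Q·L / (A·Δh) = 7.870e-05 × 0.400 / (0.001320 × 1.09) = 0.02188 m/s = 1890 m/day.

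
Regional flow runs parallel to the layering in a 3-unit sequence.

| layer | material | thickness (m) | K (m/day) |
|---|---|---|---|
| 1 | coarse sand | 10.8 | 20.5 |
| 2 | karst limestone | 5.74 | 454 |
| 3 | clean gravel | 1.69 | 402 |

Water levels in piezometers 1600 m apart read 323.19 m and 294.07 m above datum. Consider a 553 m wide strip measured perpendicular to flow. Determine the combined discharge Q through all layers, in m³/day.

35300

Flow is parallel to layering, so each bed carries its own Darcy discharge and the transmissivities add.
Σ(K_i·b_i) = 20.5×10.8 + 454×5.74 + 402×1.69 = 3507 m²/day.
Hydraulic gradient i = (323.19 − 294.07) / 1600 = 29.12 / 1600 = 0.01820.
Q = Σ(K_i·b_i) · W · i = 3507 × 553 × 0.01820 = 35294 m³/day.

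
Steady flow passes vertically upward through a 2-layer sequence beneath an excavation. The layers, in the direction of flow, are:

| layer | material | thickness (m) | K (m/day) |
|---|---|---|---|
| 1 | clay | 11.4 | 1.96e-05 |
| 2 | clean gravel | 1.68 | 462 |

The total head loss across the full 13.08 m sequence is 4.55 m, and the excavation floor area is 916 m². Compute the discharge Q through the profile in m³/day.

0.00717

Flow is perpendicular to layering, so the layers act in series and the equivalent K is the thickness-weighted harmonic mean.
Total thickness L = 11.4 + 1.68 = 13.08 m.
Σ(b_i/K_i) = 11.4/1.96e-05 + 1.68/462 = 5.816e+05 d.
K_eq = L / Σ(b_i/K_i) = 13.08 / 5.816e+05 = 2.249e-05 m/day.
Q = K_eq · A · (Δh/L) = 2.249e-05 × 916 × (4.55/13.08) = 0.007166 m³/day.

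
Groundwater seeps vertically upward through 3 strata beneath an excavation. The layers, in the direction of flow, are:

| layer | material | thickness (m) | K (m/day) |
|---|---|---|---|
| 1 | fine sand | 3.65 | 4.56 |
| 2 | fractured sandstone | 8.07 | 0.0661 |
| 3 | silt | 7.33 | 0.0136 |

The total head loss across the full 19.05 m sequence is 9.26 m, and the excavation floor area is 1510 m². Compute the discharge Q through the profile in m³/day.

21.1

Flow is perpendicular to layering, so the layers act in series and the equivalent K is the thickness-weighted harmonic mean.
Total thickness L = 3.65 + 8.07 + 7.33 = 19.05 m.
Σ(b_i/K_i) = 3.65/4.56 + 8.07/0.0661 + 7.33/0.0136 = 661.9 d.
K_eq = L / Σ(b_i/K_i) = 19.05 / 661.9 = 0.02878 m/day.
Q = K_eq · A · (Δh/L) = 0.02878 × 1510 × (9.26/19.05) = 21.13 m³/day.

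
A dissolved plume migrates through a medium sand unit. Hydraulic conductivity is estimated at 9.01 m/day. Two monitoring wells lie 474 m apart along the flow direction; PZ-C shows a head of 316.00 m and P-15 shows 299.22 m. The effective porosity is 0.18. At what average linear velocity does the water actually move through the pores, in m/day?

1.77

Hydraulic gradient i = (316.00 − 299.22) / 474 = 16.78 / 474 = 0.03540.
Darcy flux q = K · i = 9.010 × 0.03540 = 0.3190 m/day.
Seepage velocity v = q / n_e = 0.3190 / 0.18 = 1.772 m/day.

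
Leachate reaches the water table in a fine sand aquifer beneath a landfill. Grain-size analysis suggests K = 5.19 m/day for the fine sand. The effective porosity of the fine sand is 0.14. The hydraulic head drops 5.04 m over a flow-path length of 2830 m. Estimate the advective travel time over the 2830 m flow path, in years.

117

Hydraulic gradient i = Δh / L = 5.04 / 2830 = 0.001781.
Darcy flux q = K · i = 5.190 × 0.001781 = 0.009243 m/day.
Seepage velocity v = q / n_e = 0.009243 / 0.14 = 0.06602 m/day.
Travel time t = L / v = 2830 / 0.06602 = 42865 days = 117.4 years.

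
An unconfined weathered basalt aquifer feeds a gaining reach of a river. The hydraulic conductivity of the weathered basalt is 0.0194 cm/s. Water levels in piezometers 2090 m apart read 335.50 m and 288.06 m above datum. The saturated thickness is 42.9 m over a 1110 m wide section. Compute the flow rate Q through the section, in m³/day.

Convert K: 0.0194 cm/s × 864 = 16.76 m/day.
Cross-sectional area A = 1110 × 42.9 = 47619 m².
Hydraulic gradient i = (335.50 − 288.06) / 2090 = 47.44 / 2090 = 0.02270.
Darcy's law: Q = K · A · i = 16.76 × 47619 × 0.02270 = 18117 m³/day.

18100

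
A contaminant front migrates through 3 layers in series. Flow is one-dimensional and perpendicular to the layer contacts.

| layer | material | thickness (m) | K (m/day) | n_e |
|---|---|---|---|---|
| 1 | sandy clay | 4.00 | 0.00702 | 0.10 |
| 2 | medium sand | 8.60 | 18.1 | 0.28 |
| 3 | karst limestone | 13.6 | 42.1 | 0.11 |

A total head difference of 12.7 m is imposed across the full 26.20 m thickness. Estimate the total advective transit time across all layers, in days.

With flow normal to the layers, continuity requires the same specific discharge q through every layer.
Σ(b_i/K_i) = 4.00/0.00702 + 8.60/18.1 + 13.6/42.1 = 570.6 d.
q = Δh / Σ(b_i/K_i) = 12.7 / 570.6 = 0.02226 m/day.
In each layer the seepage velocity is v_i = q/n_i, so the layer transit time is t_i = b_i·n_i / q:
  layer 1 (sandy clay): t_1 = 4.00 × 0.10 / 0.02226 = 17.97 d
  layer 2 (medium sand): t_2 = 8.60 × 0.28 / 0.02226 = 108.2 d
  layer 3 (karst limestone): t_3 = 13.6 × 0.11 / 0.02226 = 67.21 d
Total t = Σ t_i = 193.4 days.

193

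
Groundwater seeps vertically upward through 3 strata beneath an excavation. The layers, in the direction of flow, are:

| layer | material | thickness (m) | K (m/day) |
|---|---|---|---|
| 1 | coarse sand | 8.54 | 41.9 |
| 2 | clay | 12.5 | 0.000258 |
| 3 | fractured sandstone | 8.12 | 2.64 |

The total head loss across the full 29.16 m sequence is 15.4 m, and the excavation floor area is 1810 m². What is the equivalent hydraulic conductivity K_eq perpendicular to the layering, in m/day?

0.000602

Flow is perpendicular to layering, so the layers act in series and the equivalent K is the thickness-weighted harmonic mean.
Total thickness L = 8.54 + 12.5 + 8.12 = 29.16 m.
Σ(b_i/K_i) = 8.54/41.9 + 12.5/0.000258 + 8.12/2.64 = 48453 d.
K_eq = L / Σ(b_i/K_i) = 29.16 / 48453 = 0.0006018 m/day.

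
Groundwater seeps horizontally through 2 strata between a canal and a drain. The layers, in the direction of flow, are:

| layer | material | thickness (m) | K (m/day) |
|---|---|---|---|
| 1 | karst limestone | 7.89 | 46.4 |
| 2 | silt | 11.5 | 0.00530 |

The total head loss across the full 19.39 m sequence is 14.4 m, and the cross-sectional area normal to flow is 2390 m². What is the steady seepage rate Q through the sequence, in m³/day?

Flow is perpendicular to layering, so the layers act in series and the equivalent K is the thickness-weighted harmonic mean.
Total thickness L = 7.89 + 11.5 = 19.39 m.
Σ(b_i/K_i) = 7.89/46.4 + 11.5/0.00530 = 2170 d.
K_eq = L / Σ(b_i/K_i) = 19.39 / 2170 = 0.008936 m/day.
Q = K_eq · A · (Δh/L) = 0.008936 × 2390 × (14.4/19.39) = 15.86 m³/day.

15.9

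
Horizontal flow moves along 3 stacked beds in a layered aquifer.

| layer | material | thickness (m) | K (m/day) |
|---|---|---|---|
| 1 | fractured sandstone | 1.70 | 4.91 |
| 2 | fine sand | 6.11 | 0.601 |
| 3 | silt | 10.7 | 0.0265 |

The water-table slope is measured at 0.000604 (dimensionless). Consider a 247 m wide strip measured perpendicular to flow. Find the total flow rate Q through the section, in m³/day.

1.84

Flow is parallel to layering, so each bed carries its own Darcy discharge and the transmissivities add.
Σ(K_i·b_i) = 4.91×1.70 + 0.601×6.11 + 0.0265×10.7 = 12.30 m²/day.
Hydraulic gradient i = 0.000604.
Q = Σ(K_i·b_i) · W · i = 12.30 × 247 × 0.0006040 = 1.835 m³/day.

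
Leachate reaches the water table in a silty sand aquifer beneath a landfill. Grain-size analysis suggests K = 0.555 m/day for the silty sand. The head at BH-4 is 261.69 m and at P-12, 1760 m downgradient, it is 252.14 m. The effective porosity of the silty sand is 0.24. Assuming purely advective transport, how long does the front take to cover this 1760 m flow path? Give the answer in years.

Hydraulic gradient i = (261.69 − 252.14) / 1760 = 9.55 / 1760 = 0.005426.
Darcy flux q = K · i = 0.5550 × 0.005426 = 0.003012 m/day.
Seepage velocity v = q / n_e = 0.003012 / 0.24 = 0.01255 m/day.
Travel time t = L / v = 1760 / 0.01255 = 1.403e+05 days = 384.0 years.

384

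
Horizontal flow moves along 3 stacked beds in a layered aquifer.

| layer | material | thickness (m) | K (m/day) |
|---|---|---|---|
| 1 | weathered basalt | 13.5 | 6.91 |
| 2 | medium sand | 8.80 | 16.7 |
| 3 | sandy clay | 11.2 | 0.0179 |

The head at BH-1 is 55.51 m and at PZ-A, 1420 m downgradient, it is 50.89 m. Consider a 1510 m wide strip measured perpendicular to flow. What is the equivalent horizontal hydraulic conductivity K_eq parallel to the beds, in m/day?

7.18

Flow is parallel to layering, so each bed carries its own Darcy discharge and the transmissivities add.
Σ(K_i·b_i) = 6.91×13.5 + 16.7×8.80 + 0.0179×11.2 = 240.4 m²/day.
Total thickness b = 33.50 m, so K_eq = Σ(K_i·b_i)/b = 7.177 m/day.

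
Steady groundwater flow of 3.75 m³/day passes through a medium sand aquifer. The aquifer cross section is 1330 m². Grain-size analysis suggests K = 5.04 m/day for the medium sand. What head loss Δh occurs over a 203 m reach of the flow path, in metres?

From Q = K·A·i, i = Q / (K·A) = 3.75 / (5.040 × 1330) = 0.0005594.
Head loss Δh = i · L = 0.0005594 × 203 = 0.1136 m.

0.114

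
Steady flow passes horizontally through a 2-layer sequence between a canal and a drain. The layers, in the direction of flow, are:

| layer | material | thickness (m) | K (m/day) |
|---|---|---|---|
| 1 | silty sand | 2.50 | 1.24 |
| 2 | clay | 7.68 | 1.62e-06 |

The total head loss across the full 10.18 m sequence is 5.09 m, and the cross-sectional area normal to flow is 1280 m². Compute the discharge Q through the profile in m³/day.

0.00137

Flow is perpendicular to layering, so the layers act in series and the equivalent K is the thickness-weighted harmonic mean.
Total thickness L = 2.50 + 7.68 = 10.18 m.
Σ(b_i/K_i) = 2.50/1.24 + 7.68/1.62e-06 = 4.741e+06 d.
K_eq = L / Σ(b_i/K_i) = 10.18 / 4.741e+06 = 2.147e-06 m/day.
Q = K_eq · A · (Δh/L) = 2.147e-06 × 1280 × (5.09/10.18) = 0.001374 m³/day.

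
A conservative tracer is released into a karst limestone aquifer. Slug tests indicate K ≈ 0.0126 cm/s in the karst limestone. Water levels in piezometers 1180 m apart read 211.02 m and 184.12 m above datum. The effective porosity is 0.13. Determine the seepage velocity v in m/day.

Convert K: 0.0126 cm/s × 864 = 10.89 m/day.
Hydraulic gradient i = (211.02 − 184.12) / 1180 = 26.9 / 1180 = 0.02280.
Darcy flux q = K · i = 10.89 × 0.02280 = 0.2482 m/day.
Seepage velocity v = q / n_e = 0.2482 / 0.13 = 1.909 m/day.

1.91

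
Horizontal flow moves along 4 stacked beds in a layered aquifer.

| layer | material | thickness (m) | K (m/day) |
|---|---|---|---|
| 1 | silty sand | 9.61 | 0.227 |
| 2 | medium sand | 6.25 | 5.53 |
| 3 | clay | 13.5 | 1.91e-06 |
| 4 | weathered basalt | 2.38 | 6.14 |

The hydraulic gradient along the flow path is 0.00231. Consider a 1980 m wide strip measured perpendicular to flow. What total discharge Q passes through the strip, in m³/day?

Flow is parallel to layering, so each bed carries its own Darcy discharge and the transmissivities add.
Σ(K_i·b_i) = 0.227×9.61 + 5.53×6.25 + 1.91e-06×13.5 + 6.14×2.38 = 51.36 m²/day.
Hydraulic gradient i = 0.00231.
Q = Σ(K_i·b_i) · W · i = 51.36 × 1980 × 0.002310 = 234.9 m³/day.

235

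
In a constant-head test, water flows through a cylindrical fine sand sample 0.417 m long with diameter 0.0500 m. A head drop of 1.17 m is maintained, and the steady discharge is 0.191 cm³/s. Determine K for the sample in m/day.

Cross-sectional area A = π·(d/2)² = π × (0.0500/2)² = 0.001963 m².
Convert discharge: 0.191 cm³/s = 1.910e-07 m³/s.
Darcy's law rearranged: K = Q·L / (A·Δh) = 1.910e-07 × 0.417 / (0.001963 × 1.17) = 3.467e-05 m/s = 2.995 m/day.

3.00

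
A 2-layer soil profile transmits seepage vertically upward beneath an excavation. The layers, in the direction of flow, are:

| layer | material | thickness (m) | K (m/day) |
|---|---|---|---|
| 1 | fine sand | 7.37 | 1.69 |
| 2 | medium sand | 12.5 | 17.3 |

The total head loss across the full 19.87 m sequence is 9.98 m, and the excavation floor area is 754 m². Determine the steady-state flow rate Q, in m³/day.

Flow is perpendicular to layering, so the layers act in series and the equivalent K is the thickness-weighted harmonic mean.
Total thickness L = 7.37 + 12.5 = 19.87 m.
Σ(b_i/K_i) = 7.37/1.69 + 12.5/17.3 = 5.083 d.
K_eq = L / Σ(b_i/K_i) = 19.87 / 5.083 = 3.909 m/day.
Q = K_eq · A · (Δh/L) = 3.909 × 754 × (9.98/19.87) = 1480 m³/day.

1480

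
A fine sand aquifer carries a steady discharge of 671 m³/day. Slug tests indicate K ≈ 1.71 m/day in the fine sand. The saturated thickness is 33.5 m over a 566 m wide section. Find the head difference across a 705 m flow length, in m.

14.6

Cross-sectional area A = 566 × 33.5 = 18961 m².
From Q = K·A·i, i = Q / (K·A) = 671 / (1.710 × 18961) = 0.02069.
Head loss Δh = i · L = 0.02069 × 705 = 14.59 m.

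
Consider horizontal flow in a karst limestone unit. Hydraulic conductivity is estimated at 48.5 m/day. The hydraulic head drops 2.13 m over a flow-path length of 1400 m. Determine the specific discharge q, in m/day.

0.0738

Hydraulic gradient i = Δh / L = 2.13 / 1400 = 0.001521.
Specific discharge q = K · i = 48.50 × 0.001521 = 0.07379 m/day.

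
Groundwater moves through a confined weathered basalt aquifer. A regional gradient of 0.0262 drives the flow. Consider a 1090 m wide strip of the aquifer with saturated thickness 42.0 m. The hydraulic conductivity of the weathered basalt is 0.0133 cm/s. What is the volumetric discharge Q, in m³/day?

13800

Convert K: 0.0133 cm/s × 864 = 11.49 m/day.
Cross-sectional area A = 1090 × 42.0 = 45780 m².
Hydraulic gradient i = 0.0262.
Darcy's law: Q = K · A · i = 11.49 × 45780 × 0.02620 = 13783 m³/day.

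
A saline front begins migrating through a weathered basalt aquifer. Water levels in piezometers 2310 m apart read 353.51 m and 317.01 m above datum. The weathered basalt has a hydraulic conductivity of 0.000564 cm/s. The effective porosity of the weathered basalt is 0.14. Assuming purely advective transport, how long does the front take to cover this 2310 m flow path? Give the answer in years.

115

Convert K: 0.000564 cm/s × 864 = 0.4873 m/day.
Hydraulic gradient i = (353.51 − 317.01) / 2310 = 36.5 / 2310 = 0.01580.
Darcy flux q = K · i = 0.4873 × 0.01580 = 0.007700 m/day.
Seepage velocity v = q / n_e = 0.007700 / 0.14 = 0.05500 m/day.
Travel time t = L / v = 2310 / 0.05500 = 42002 days = 115.0 years.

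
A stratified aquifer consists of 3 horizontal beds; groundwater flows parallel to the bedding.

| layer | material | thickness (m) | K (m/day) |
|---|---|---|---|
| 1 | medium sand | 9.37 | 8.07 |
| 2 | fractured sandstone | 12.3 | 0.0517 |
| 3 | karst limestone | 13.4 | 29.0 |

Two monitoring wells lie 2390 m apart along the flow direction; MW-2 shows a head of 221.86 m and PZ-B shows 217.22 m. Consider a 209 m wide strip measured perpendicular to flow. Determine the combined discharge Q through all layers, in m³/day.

189

Flow is parallel to layering, so each bed carries its own Darcy discharge and the transmissivities add.
Σ(K_i·b_i) = 8.07×9.37 + 0.0517×12.3 + 29.0×13.4 = 464.9 m²/day.
Hydraulic gradient i = (221.86 − 217.22) / 2390 = 4.64 / 2390 = 0.001941.
Q = Σ(K_i·b_i) · W · i = 464.9 × 209 × 0.001941 = 188.6 m³/day.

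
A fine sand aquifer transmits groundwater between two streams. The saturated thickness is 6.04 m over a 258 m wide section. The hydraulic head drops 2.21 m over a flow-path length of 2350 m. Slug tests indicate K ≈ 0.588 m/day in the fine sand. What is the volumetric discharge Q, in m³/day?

Cross-sectional area A = 258 × 6.04 = 1558 m².
Hydraulic gradient i = Δh / L = 2.21 / 2350 = 0.0009404.
Darcy's law: Q = K · A · i = 0.5880 × 1558 × 0.0009404 = 0.8617 m³/day.

0.862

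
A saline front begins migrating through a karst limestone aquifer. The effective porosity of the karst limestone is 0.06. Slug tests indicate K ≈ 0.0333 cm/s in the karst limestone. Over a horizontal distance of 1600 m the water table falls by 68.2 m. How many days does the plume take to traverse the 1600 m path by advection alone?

Convert K: 0.0333 cm/s × 864 = 28.77 m/day.
Hydraulic gradient i = Δh / L = 68.2 / 1600 = 0.04263.
Darcy flux q = K · i = 28.77 × 0.04263 = 1.226 m/day.
Seepage velocity v = q / n_e = 1.226 / 0.06 = 20.44 m/day.
Travel time t = L / v = 1600 / 20.44 = 78.28 days.

78.3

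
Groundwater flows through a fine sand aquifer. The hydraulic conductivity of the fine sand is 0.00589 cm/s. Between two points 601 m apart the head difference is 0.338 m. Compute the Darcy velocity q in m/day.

Convert K: 0.00589 cm/s × 864 = 5.089 m/day.
Hydraulic gradient i = Δh / L = 0.338 / 601 = 0.0005624.
Specific discharge q = K · i = 5.089 × 0.0005624 = 0.002862 m/day.

0.00286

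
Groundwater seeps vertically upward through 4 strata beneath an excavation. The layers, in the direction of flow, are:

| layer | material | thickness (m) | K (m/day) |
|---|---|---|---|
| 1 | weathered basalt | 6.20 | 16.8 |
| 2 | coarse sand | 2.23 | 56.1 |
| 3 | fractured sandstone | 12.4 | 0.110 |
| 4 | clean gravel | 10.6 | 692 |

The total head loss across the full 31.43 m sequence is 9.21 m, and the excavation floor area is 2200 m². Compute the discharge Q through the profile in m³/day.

Flow is perpendicular to layering, so the layers act in series and the equivalent K is the thickness-weighted harmonic mean.
Total thickness L = 6.20 + 2.23 + 12.4 + 10.6 = 31.43 m.
Σ(b_i/K_i) = 6.20/16.8 + 2.23/56.1 + 12.4/0.110 + 10.6/692 = 113.2 d.
K_eq = L / Σ(b_i/K_i) = 31.43 / 113.2 = 0.2778 m/day.
Q = K_eq · A · (Δh/L) = 0.2778 × 2200 × (9.21/31.43) = 179.1 m³/day.

179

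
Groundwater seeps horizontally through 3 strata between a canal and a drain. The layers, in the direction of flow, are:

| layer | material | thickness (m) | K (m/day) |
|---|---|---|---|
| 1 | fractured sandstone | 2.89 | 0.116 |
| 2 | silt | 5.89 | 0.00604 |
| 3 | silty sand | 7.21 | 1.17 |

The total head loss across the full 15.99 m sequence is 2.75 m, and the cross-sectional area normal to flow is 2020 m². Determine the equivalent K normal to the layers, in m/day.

Flow is perpendicular to layering, so the layers act in series and the equivalent K is the thickness-weighted harmonic mean.
Total thickness L = 2.89 + 5.89 + 7.21 = 15.99 m.
Σ(b_i/K_i) = 2.89/0.116 + 5.89/0.00604 + 7.21/1.17 = 1006 d.
K_eq = L / Σ(b_i/K_i) = 15.99 / 1006 = 0.01589 m/day.

0.0159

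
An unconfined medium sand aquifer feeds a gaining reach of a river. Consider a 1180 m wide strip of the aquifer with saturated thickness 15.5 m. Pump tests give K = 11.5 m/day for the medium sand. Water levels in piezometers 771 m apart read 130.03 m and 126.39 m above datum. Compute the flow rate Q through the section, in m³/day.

993

Cross-sectional area A = 1180 × 15.5 = 18290 m².
Hydraulic gradient i = (130.03 − 126.39) / 771 = 3.64 / 771 = 0.004721.
Darcy's law: Q = K · A · i = 11.50 × 18290 × 0.004721 = 993.0 m³/day.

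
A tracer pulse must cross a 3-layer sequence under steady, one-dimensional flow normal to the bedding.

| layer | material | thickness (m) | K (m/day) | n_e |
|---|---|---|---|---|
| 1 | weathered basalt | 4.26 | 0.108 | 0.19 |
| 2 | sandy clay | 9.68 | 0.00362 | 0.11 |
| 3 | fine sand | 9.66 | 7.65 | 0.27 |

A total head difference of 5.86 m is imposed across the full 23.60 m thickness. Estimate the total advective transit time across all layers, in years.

5.69

With flow normal to the layers, continuity requires the same specific discharge q through every layer.
Σ(b_i/K_i) = 4.26/0.108 + 9.68/0.00362 + 9.66/7.65 = 2715 d.
q = Δh / Σ(b_i/K_i) = 5.86 / 2715 = 0.002159 m/day.
In each layer the seepage velocity is v_i = q/n_i, so the layer transit time is t_i = b_i·n_i / q:
  layer 1 (weathered basalt): t_1 = 4.26 × 0.19 / 0.002159 = 375.0 d
  layer 2 (sandy clay): t_2 = 9.68 × 0.11 / 0.002159 = 493.3 d
  layer 3 (fine sand): t_3 = 9.66 × 0.27 / 0.002159 = 1208 d
Total t = Σ t_i = 2077 days = 5.685 years.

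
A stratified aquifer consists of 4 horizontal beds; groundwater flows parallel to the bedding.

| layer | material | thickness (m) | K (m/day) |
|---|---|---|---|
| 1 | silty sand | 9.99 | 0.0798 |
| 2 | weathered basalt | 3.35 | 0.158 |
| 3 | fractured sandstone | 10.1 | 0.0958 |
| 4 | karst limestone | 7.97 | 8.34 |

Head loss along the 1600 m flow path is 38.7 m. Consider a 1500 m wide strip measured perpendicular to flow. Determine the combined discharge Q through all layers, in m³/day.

Flow is parallel to layering, so each bed carries its own Darcy discharge and the transmissivities add.
Σ(K_i·b_i) = 0.0798×9.99 + 0.158×3.35 + 0.0958×10.1 + 8.34×7.97 = 68.76 m²/day.
Hydraulic gradient i = Δh / L = 38.7 / 1600 = 0.02419.
Q = Σ(K_i·b_i) · W · i = 68.76 × 1500 × 0.02419 = 2495 m³/day.

2490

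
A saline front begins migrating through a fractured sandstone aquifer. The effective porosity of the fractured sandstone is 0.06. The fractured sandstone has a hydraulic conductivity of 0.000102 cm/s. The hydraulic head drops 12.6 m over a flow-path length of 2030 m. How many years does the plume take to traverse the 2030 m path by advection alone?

Convert K: 0.000102 cm/s × 864 = 0.08813 m/day.
Hydraulic gradient i = Δh / L = 12.6 / 2030 = 0.006207.
Darcy flux q = K · i = 0.08813 × 0.006207 = 0.0005470 m/day.
Seepage velocity v = q / n_e = 0.0005470 / 0.06 = 0.009117 m/day.
Travel time t = L / v = 2030 / 0.009117 = 2.227e+05 days = 609.6 years.

610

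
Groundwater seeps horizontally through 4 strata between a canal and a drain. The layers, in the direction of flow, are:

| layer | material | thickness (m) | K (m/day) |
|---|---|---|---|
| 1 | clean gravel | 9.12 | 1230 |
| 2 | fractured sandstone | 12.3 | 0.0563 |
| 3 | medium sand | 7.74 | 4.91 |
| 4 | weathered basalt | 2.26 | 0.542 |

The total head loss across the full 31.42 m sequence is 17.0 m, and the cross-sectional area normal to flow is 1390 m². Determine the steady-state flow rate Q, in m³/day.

Flow is perpendicular to layering, so the layers act in series and the equivalent K is the thickness-weighted harmonic mean.
Total thickness L = 9.12 + 12.3 + 7.74 + 2.26 = 31.42 m.
Σ(b_i/K_i) = 9.12/1230 + 12.3/0.0563 + 7.74/4.91 + 2.26/0.542 = 224.2 d.
K_eq = L / Σ(b_i/K_i) = 31.42 / 224.2 = 0.1401 m/day.
Q = K_eq · A · (Δh/L) = 0.1401 × 1390 × (17.0/31.42) = 105.4 m³/day.

105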